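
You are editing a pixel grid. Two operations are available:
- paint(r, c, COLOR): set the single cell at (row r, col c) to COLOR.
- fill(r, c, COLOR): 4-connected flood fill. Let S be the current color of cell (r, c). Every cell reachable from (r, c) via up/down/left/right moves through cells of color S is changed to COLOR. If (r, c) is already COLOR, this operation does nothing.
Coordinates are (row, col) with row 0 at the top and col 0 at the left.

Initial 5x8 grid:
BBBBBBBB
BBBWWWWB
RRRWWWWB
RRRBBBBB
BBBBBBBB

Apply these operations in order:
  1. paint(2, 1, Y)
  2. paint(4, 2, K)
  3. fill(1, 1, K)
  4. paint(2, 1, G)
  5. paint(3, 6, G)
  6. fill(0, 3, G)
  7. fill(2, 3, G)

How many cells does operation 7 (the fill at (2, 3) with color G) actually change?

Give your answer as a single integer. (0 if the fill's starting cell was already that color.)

Answer: 8

Derivation:
After op 1 paint(2,1,Y):
BBBBBBBB
BBBWWWWB
RYRWWWWB
RRRBBBBB
BBBBBBBB
After op 2 paint(4,2,K):
BBBBBBBB
BBBWWWWB
RYRWWWWB
RRRBBBBB
BBKBBBBB
After op 3 fill(1,1,K) [23 cells changed]:
KKKKKKKK
KKKWWWWK
RYRWWWWK
RRRKKKKK
BBKKKKKK
After op 4 paint(2,1,G):
KKKKKKKK
KKKWWWWK
RGRWWWWK
RRRKKKKK
BBKKKKKK
After op 5 paint(3,6,G):
KKKKKKKK
KKKWWWWK
RGRWWWWK
RRRKKKGK
BBKKKKKK
After op 6 fill(0,3,G) [23 cells changed]:
GGGGGGGG
GGGWWWWG
RGRWWWWG
RRRGGGGG
BBGGGGGG
After op 7 fill(2,3,G) [8 cells changed]:
GGGGGGGG
GGGGGGGG
RGRGGGGG
RRRGGGGG
BBGGGGGG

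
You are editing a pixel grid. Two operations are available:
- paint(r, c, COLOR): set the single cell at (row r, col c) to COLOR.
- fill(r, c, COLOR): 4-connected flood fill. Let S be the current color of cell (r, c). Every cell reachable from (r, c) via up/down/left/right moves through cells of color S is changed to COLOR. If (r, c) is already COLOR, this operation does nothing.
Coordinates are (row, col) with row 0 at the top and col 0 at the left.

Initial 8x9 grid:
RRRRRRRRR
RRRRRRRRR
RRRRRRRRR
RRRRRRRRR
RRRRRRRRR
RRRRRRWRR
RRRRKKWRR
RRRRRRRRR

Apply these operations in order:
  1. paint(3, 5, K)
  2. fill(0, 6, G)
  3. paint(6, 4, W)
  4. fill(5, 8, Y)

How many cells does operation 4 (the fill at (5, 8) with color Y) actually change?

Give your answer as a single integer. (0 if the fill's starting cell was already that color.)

After op 1 paint(3,5,K):
RRRRRRRRR
RRRRRRRRR
RRRRRRRRR
RRRRRKRRR
RRRRRRRRR
RRRRRRWRR
RRRRKKWRR
RRRRRRRRR
After op 2 fill(0,6,G) [67 cells changed]:
GGGGGGGGG
GGGGGGGGG
GGGGGGGGG
GGGGGKGGG
GGGGGGGGG
GGGGGGWGG
GGGGKKWGG
GGGGGGGGG
After op 3 paint(6,4,W):
GGGGGGGGG
GGGGGGGGG
GGGGGGGGG
GGGGGKGGG
GGGGGGGGG
GGGGGGWGG
GGGGWKWGG
GGGGGGGGG
After op 4 fill(5,8,Y) [67 cells changed]:
YYYYYYYYY
YYYYYYYYY
YYYYYYYYY
YYYYYKYYY
YYYYYYYYY
YYYYYYWYY
YYYYWKWYY
YYYYYYYYY

Answer: 67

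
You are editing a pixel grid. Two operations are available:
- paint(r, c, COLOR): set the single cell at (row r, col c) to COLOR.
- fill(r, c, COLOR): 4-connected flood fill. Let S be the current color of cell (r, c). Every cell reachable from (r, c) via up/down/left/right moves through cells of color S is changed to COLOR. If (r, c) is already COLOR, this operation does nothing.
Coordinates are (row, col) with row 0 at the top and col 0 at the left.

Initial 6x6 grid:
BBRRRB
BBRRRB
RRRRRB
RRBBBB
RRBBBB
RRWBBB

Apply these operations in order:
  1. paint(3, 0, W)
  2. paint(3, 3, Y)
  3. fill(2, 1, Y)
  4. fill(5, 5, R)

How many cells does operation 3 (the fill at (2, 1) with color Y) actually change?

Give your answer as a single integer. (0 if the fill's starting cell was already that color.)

Answer: 16

Derivation:
After op 1 paint(3,0,W):
BBRRRB
BBRRRB
RRRRRB
WRBBBB
RRBBBB
RRWBBB
After op 2 paint(3,3,Y):
BBRRRB
BBRRRB
RRRRRB
WRBYBB
RRBBBB
RRWBBB
After op 3 fill(2,1,Y) [16 cells changed]:
BBYYYB
BBYYYB
YYYYYB
WYBYBB
YYBBBB
YYWBBB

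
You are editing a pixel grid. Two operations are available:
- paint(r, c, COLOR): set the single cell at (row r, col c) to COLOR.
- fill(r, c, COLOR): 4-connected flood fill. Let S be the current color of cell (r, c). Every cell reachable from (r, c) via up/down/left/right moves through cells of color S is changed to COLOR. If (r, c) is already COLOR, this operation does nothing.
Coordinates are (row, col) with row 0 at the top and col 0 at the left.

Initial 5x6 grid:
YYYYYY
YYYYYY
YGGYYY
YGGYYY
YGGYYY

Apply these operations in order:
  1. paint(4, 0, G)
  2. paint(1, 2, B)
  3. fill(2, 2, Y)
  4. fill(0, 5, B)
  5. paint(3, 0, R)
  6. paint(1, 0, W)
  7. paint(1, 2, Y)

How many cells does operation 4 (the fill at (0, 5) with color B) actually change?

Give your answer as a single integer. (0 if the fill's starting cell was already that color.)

Answer: 29

Derivation:
After op 1 paint(4,0,G):
YYYYYY
YYYYYY
YGGYYY
YGGYYY
GGGYYY
After op 2 paint(1,2,B):
YYYYYY
YYBYYY
YGGYYY
YGGYYY
GGGYYY
After op 3 fill(2,2,Y) [7 cells changed]:
YYYYYY
YYBYYY
YYYYYY
YYYYYY
YYYYYY
After op 4 fill(0,5,B) [29 cells changed]:
BBBBBB
BBBBBB
BBBBBB
BBBBBB
BBBBBB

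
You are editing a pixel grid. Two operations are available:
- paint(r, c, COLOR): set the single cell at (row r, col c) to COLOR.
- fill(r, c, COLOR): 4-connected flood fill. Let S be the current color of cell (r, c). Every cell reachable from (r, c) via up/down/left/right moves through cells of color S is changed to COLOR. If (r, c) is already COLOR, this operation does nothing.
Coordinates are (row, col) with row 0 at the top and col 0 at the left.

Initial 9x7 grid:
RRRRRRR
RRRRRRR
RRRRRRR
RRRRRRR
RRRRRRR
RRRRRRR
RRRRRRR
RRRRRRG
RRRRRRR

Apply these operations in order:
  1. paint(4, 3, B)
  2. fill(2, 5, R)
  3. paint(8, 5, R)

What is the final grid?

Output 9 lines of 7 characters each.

Answer: RRRRRRR
RRRRRRR
RRRRRRR
RRRRRRR
RRRBRRR
RRRRRRR
RRRRRRR
RRRRRRG
RRRRRRR

Derivation:
After op 1 paint(4,3,B):
RRRRRRR
RRRRRRR
RRRRRRR
RRRRRRR
RRRBRRR
RRRRRRR
RRRRRRR
RRRRRRG
RRRRRRR
After op 2 fill(2,5,R) [0 cells changed]:
RRRRRRR
RRRRRRR
RRRRRRR
RRRRRRR
RRRBRRR
RRRRRRR
RRRRRRR
RRRRRRG
RRRRRRR
After op 3 paint(8,5,R):
RRRRRRR
RRRRRRR
RRRRRRR
RRRRRRR
RRRBRRR
RRRRRRR
RRRRRRR
RRRRRRG
RRRRRRR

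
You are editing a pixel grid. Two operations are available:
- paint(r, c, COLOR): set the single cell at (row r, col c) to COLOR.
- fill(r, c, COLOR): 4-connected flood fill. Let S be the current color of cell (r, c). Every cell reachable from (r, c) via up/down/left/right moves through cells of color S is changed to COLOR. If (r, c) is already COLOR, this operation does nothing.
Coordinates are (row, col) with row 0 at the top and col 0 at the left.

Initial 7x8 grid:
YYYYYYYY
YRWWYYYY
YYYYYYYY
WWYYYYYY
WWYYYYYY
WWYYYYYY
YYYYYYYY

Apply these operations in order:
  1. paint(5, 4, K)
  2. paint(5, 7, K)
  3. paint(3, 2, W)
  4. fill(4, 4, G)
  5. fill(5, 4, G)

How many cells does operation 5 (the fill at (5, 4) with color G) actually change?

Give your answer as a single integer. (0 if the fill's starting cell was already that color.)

Answer: 1

Derivation:
After op 1 paint(5,4,K):
YYYYYYYY
YRWWYYYY
YYYYYYYY
WWYYYYYY
WWYYYYYY
WWYYKYYY
YYYYYYYY
After op 2 paint(5,7,K):
YYYYYYYY
YRWWYYYY
YYYYYYYY
WWYYYYYY
WWYYYYYY
WWYYKYYK
YYYYYYYY
After op 3 paint(3,2,W):
YYYYYYYY
YRWWYYYY
YYYYYYYY
WWWYYYYY
WWYYYYYY
WWYYKYYK
YYYYYYYY
After op 4 fill(4,4,G) [44 cells changed]:
GGGGGGGG
GRWWGGGG
GGGGGGGG
WWWGGGGG
WWGGGGGG
WWGGKGGK
GGGGGGGG
After op 5 fill(5,4,G) [1 cells changed]:
GGGGGGGG
GRWWGGGG
GGGGGGGG
WWWGGGGG
WWGGGGGG
WWGGGGGK
GGGGGGGG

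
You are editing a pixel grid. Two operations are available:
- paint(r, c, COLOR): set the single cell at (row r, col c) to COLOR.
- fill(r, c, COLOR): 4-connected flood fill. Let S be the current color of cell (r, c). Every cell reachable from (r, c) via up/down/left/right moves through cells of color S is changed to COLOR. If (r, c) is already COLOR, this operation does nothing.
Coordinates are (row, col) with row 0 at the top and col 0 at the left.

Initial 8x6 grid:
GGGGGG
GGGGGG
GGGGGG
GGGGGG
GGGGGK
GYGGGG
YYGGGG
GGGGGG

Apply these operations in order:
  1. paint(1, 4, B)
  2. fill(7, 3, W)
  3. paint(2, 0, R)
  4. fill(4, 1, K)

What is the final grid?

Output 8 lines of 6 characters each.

Answer: KKKKKK
KKKKBK
RKKKKK
KKKKKK
KKKKKK
KYKKKK
YYKKKK
KKKKKK

Derivation:
After op 1 paint(1,4,B):
GGGGGG
GGGGBG
GGGGGG
GGGGGG
GGGGGK
GYGGGG
YYGGGG
GGGGGG
After op 2 fill(7,3,W) [43 cells changed]:
WWWWWW
WWWWBW
WWWWWW
WWWWWW
WWWWWK
WYWWWW
YYWWWW
WWWWWW
After op 3 paint(2,0,R):
WWWWWW
WWWWBW
RWWWWW
WWWWWW
WWWWWK
WYWWWW
YYWWWW
WWWWWW
After op 4 fill(4,1,K) [42 cells changed]:
KKKKKK
KKKKBK
RKKKKK
KKKKKK
KKKKKK
KYKKKK
YYKKKK
KKKKKK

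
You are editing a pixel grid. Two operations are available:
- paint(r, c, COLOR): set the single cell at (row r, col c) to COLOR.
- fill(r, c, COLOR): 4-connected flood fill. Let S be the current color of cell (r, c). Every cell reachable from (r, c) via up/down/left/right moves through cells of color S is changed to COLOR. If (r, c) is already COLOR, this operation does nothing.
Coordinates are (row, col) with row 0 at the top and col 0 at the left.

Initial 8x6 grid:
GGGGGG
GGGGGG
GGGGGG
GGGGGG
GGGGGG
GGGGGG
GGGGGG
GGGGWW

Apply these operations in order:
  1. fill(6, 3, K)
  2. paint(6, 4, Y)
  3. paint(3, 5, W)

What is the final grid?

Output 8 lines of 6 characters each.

Answer: KKKKKK
KKKKKK
KKKKKK
KKKKKW
KKKKKK
KKKKKK
KKKKYK
KKKKWW

Derivation:
After op 1 fill(6,3,K) [46 cells changed]:
KKKKKK
KKKKKK
KKKKKK
KKKKKK
KKKKKK
KKKKKK
KKKKKK
KKKKWW
After op 2 paint(6,4,Y):
KKKKKK
KKKKKK
KKKKKK
KKKKKK
KKKKKK
KKKKKK
KKKKYK
KKKKWW
After op 3 paint(3,5,W):
KKKKKK
KKKKKK
KKKKKK
KKKKKW
KKKKKK
KKKKKK
KKKKYK
KKKKWW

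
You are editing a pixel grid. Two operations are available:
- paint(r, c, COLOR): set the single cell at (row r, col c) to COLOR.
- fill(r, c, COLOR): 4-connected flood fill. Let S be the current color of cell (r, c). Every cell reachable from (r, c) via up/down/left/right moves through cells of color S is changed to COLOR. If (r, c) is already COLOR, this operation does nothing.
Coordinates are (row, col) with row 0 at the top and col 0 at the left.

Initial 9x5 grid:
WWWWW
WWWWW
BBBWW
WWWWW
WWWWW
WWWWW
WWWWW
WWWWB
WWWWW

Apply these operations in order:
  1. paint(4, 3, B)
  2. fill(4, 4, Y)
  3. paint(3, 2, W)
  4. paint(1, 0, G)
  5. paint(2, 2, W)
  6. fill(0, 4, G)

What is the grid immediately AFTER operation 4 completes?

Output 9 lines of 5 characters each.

Answer: YYYYY
GYYYY
BBBYY
YYWYY
YYYBY
YYYYY
YYYYY
YYYYB
YYYYY

Derivation:
After op 1 paint(4,3,B):
WWWWW
WWWWW
BBBWW
WWWWW
WWWBW
WWWWW
WWWWW
WWWWB
WWWWW
After op 2 fill(4,4,Y) [40 cells changed]:
YYYYY
YYYYY
BBBYY
YYYYY
YYYBY
YYYYY
YYYYY
YYYYB
YYYYY
After op 3 paint(3,2,W):
YYYYY
YYYYY
BBBYY
YYWYY
YYYBY
YYYYY
YYYYY
YYYYB
YYYYY
After op 4 paint(1,0,G):
YYYYY
GYYYY
BBBYY
YYWYY
YYYBY
YYYYY
YYYYY
YYYYB
YYYYY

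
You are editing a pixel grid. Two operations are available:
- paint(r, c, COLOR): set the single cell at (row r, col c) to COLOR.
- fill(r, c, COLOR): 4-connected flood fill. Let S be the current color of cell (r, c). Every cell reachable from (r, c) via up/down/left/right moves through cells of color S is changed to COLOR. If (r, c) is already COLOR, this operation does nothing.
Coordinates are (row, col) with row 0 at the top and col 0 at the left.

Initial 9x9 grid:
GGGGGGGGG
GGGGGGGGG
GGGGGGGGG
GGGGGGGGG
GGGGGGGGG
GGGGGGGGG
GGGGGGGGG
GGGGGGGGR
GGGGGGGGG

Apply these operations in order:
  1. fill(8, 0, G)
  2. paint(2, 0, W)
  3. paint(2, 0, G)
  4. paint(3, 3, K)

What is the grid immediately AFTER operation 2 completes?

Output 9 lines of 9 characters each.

After op 1 fill(8,0,G) [0 cells changed]:
GGGGGGGGG
GGGGGGGGG
GGGGGGGGG
GGGGGGGGG
GGGGGGGGG
GGGGGGGGG
GGGGGGGGG
GGGGGGGGR
GGGGGGGGG
After op 2 paint(2,0,W):
GGGGGGGGG
GGGGGGGGG
WGGGGGGGG
GGGGGGGGG
GGGGGGGGG
GGGGGGGGG
GGGGGGGGG
GGGGGGGGR
GGGGGGGGG

Answer: GGGGGGGGG
GGGGGGGGG
WGGGGGGGG
GGGGGGGGG
GGGGGGGGG
GGGGGGGGG
GGGGGGGGG
GGGGGGGGR
GGGGGGGGG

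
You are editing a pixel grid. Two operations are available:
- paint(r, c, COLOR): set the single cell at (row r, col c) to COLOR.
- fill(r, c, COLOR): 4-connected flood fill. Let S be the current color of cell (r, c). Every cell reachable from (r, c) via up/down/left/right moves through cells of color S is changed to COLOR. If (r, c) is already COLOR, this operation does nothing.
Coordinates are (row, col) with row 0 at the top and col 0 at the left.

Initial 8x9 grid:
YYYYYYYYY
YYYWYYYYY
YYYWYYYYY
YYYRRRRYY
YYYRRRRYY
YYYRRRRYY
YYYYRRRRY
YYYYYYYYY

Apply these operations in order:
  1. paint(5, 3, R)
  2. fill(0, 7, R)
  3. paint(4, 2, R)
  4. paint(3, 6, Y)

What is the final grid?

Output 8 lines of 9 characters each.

Answer: RRRRRRRRR
RRRWRRRRR
RRRWRRRRR
RRRRRRYRR
RRRRRRRRR
RRRRRRRRR
RRRRRRRRR
RRRRRRRRR

Derivation:
After op 1 paint(5,3,R):
YYYYYYYYY
YYYWYYYYY
YYYWYYYYY
YYYRRRRYY
YYYRRRRYY
YYYRRRRYY
YYYYRRRRY
YYYYYYYYY
After op 2 fill(0,7,R) [54 cells changed]:
RRRRRRRRR
RRRWRRRRR
RRRWRRRRR
RRRRRRRRR
RRRRRRRRR
RRRRRRRRR
RRRRRRRRR
RRRRRRRRR
After op 3 paint(4,2,R):
RRRRRRRRR
RRRWRRRRR
RRRWRRRRR
RRRRRRRRR
RRRRRRRRR
RRRRRRRRR
RRRRRRRRR
RRRRRRRRR
After op 4 paint(3,6,Y):
RRRRRRRRR
RRRWRRRRR
RRRWRRRRR
RRRRRRYRR
RRRRRRRRR
RRRRRRRRR
RRRRRRRRR
RRRRRRRRR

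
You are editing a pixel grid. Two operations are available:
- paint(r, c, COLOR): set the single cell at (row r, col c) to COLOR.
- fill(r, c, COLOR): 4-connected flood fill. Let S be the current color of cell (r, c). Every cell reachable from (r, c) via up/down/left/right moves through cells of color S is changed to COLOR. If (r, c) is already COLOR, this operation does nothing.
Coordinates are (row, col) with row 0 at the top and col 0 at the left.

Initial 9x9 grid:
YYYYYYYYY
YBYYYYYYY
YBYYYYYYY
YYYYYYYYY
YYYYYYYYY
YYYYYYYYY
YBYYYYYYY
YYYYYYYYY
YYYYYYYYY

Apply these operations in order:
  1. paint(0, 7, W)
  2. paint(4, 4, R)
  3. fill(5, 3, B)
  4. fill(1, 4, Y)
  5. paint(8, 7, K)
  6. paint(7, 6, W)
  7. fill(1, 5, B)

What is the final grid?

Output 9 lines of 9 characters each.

Answer: BBBBBBBWB
BBBBBBBBB
BBBBBBBBB
BBBBBBBBB
BBBBRBBBB
BBBBBBBBB
BBBBBBBBB
BBBBBBWBB
BBBBBBBKB

Derivation:
After op 1 paint(0,7,W):
YYYYYYYWY
YBYYYYYYY
YBYYYYYYY
YYYYYYYYY
YYYYYYYYY
YYYYYYYYY
YBYYYYYYY
YYYYYYYYY
YYYYYYYYY
After op 2 paint(4,4,R):
YYYYYYYWY
YBYYYYYYY
YBYYYYYYY
YYYYYYYYY
YYYYRYYYY
YYYYYYYYY
YBYYYYYYY
YYYYYYYYY
YYYYYYYYY
After op 3 fill(5,3,B) [76 cells changed]:
BBBBBBBWB
BBBBBBBBB
BBBBBBBBB
BBBBBBBBB
BBBBRBBBB
BBBBBBBBB
BBBBBBBBB
BBBBBBBBB
BBBBBBBBB
After op 4 fill(1,4,Y) [79 cells changed]:
YYYYYYYWY
YYYYYYYYY
YYYYYYYYY
YYYYYYYYY
YYYYRYYYY
YYYYYYYYY
YYYYYYYYY
YYYYYYYYY
YYYYYYYYY
After op 5 paint(8,7,K):
YYYYYYYWY
YYYYYYYYY
YYYYYYYYY
YYYYYYYYY
YYYYRYYYY
YYYYYYYYY
YYYYYYYYY
YYYYYYYYY
YYYYYYYKY
After op 6 paint(7,6,W):
YYYYYYYWY
YYYYYYYYY
YYYYYYYYY
YYYYYYYYY
YYYYRYYYY
YYYYYYYYY
YYYYYYYYY
YYYYYYWYY
YYYYYYYKY
After op 7 fill(1,5,B) [77 cells changed]:
BBBBBBBWB
BBBBBBBBB
BBBBBBBBB
BBBBBBBBB
BBBBRBBBB
BBBBBBBBB
BBBBBBBBB
BBBBBBWBB
BBBBBBBKB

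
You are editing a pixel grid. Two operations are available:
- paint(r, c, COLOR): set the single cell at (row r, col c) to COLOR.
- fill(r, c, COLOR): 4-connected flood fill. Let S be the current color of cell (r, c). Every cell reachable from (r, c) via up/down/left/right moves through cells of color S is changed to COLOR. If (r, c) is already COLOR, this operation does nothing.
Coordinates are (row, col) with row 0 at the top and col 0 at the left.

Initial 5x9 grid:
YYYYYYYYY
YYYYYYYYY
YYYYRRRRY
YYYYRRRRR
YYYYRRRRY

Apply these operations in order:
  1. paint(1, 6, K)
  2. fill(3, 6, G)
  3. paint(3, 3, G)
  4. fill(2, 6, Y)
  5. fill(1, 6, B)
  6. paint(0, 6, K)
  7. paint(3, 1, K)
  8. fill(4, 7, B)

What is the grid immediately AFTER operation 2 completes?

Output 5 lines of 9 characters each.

After op 1 paint(1,6,K):
YYYYYYYYY
YYYYYYKYY
YYYYRRRRY
YYYYRRRRR
YYYYRRRRY
After op 2 fill(3,6,G) [13 cells changed]:
YYYYYYYYY
YYYYYYKYY
YYYYGGGGY
YYYYGGGGG
YYYYGGGGY

Answer: YYYYYYYYY
YYYYYYKYY
YYYYGGGGY
YYYYGGGGG
YYYYGGGGY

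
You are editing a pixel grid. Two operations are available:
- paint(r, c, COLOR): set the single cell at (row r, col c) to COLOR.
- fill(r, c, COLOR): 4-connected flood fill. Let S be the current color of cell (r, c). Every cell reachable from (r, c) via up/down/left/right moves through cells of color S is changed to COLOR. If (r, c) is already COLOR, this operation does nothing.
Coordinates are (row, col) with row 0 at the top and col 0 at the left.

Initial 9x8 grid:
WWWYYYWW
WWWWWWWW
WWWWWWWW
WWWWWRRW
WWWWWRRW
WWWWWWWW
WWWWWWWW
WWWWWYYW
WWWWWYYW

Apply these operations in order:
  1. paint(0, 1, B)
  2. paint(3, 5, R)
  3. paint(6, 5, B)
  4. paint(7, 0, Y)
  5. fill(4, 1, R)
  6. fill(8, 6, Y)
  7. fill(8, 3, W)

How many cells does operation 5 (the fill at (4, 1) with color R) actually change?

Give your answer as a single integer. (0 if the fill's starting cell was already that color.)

After op 1 paint(0,1,B):
WBWYYYWW
WWWWWWWW
WWWWWWWW
WWWWWRRW
WWWWWRRW
WWWWWWWW
WWWWWWWW
WWWWWYYW
WWWWWYYW
After op 2 paint(3,5,R):
WBWYYYWW
WWWWWWWW
WWWWWWWW
WWWWWRRW
WWWWWRRW
WWWWWWWW
WWWWWWWW
WWWWWYYW
WWWWWYYW
After op 3 paint(6,5,B):
WBWYYYWW
WWWWWWWW
WWWWWWWW
WWWWWRRW
WWWWWRRW
WWWWWWWW
WWWWWBWW
WWWWWYYW
WWWWWYYW
After op 4 paint(7,0,Y):
WBWYYYWW
WWWWWWWW
WWWWWWWW
WWWWWRRW
WWWWWRRW
WWWWWWWW
WWWWWBWW
YWWWWYYW
WWWWWYYW
After op 5 fill(4,1,R) [58 cells changed]:
RBRYYYRR
RRRRRRRR
RRRRRRRR
RRRRRRRR
RRRRRRRR
RRRRRRRR
RRRRRBRR
YRRRRYYR
RRRRRYYR

Answer: 58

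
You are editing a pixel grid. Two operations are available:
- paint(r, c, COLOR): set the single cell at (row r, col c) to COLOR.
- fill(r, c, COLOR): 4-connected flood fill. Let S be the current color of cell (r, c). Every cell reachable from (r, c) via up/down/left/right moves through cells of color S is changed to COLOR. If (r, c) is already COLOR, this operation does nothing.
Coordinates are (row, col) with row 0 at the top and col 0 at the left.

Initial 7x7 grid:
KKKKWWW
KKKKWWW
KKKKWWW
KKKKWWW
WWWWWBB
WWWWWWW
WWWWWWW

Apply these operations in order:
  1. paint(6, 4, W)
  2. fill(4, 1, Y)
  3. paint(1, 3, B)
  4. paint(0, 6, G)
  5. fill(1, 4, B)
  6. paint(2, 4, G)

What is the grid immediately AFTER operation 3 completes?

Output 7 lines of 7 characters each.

After op 1 paint(6,4,W):
KKKKWWW
KKKKWWW
KKKKWWW
KKKKWWW
WWWWWBB
WWWWWWW
WWWWWWW
After op 2 fill(4,1,Y) [31 cells changed]:
KKKKYYY
KKKKYYY
KKKKYYY
KKKKYYY
YYYYYBB
YYYYYYY
YYYYYYY
After op 3 paint(1,3,B):
KKKKYYY
KKKBYYY
KKKKYYY
KKKKYYY
YYYYYBB
YYYYYYY
YYYYYYY

Answer: KKKKYYY
KKKBYYY
KKKKYYY
KKKKYYY
YYYYYBB
YYYYYYY
YYYYYYY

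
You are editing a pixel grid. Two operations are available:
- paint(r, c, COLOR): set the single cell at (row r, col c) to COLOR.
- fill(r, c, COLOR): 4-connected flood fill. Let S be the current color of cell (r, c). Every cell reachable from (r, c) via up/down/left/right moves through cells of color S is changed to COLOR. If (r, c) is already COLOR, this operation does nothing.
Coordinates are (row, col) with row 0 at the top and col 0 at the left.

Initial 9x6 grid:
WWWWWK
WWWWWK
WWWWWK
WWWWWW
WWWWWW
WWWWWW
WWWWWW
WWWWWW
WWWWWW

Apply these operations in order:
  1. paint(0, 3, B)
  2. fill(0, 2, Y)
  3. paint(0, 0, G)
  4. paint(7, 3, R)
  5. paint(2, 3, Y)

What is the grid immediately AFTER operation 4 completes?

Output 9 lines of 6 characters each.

Answer: GYYBYK
YYYYYK
YYYYYK
YYYYYY
YYYYYY
YYYYYY
YYYYYY
YYYRYY
YYYYYY

Derivation:
After op 1 paint(0,3,B):
WWWBWK
WWWWWK
WWWWWK
WWWWWW
WWWWWW
WWWWWW
WWWWWW
WWWWWW
WWWWWW
After op 2 fill(0,2,Y) [50 cells changed]:
YYYBYK
YYYYYK
YYYYYK
YYYYYY
YYYYYY
YYYYYY
YYYYYY
YYYYYY
YYYYYY
After op 3 paint(0,0,G):
GYYBYK
YYYYYK
YYYYYK
YYYYYY
YYYYYY
YYYYYY
YYYYYY
YYYYYY
YYYYYY
After op 4 paint(7,3,R):
GYYBYK
YYYYYK
YYYYYK
YYYYYY
YYYYYY
YYYYYY
YYYYYY
YYYRYY
YYYYYY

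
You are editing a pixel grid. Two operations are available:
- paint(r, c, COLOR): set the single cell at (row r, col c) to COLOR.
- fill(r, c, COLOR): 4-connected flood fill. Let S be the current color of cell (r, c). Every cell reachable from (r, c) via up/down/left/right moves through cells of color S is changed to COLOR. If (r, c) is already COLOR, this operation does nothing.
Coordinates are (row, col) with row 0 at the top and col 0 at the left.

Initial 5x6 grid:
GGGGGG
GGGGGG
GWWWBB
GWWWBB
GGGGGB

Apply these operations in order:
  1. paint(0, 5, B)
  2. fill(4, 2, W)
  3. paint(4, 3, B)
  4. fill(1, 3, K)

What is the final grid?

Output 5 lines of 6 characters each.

After op 1 paint(0,5,B):
GGGGGB
GGGGGG
GWWWBB
GWWWBB
GGGGGB
After op 2 fill(4,2,W) [18 cells changed]:
WWWWWB
WWWWWW
WWWWBB
WWWWBB
WWWWWB
After op 3 paint(4,3,B):
WWWWWB
WWWWWW
WWWWBB
WWWWBB
WWWBWB
After op 4 fill(1,3,K) [22 cells changed]:
KKKKKB
KKKKKK
KKKKBB
KKKKBB
KKKBWB

Answer: KKKKKB
KKKKKK
KKKKBB
KKKKBB
KKKBWB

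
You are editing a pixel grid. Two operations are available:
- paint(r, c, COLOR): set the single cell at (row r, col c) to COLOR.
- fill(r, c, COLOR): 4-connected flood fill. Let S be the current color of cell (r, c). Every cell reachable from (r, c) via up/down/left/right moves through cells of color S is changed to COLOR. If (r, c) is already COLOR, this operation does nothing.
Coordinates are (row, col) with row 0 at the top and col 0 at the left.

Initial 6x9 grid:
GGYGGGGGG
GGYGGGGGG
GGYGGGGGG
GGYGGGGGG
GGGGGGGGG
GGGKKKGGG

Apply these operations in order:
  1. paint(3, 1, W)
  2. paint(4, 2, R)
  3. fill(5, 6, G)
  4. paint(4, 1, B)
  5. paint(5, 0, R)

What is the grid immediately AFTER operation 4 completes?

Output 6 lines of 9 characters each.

After op 1 paint(3,1,W):
GGYGGGGGG
GGYGGGGGG
GGYGGGGGG
GWYGGGGGG
GGGGGGGGG
GGGKKKGGG
After op 2 paint(4,2,R):
GGYGGGGGG
GGYGGGGGG
GGYGGGGGG
GWYGGGGGG
GGRGGGGGG
GGGKKKGGG
After op 3 fill(5,6,G) [0 cells changed]:
GGYGGGGGG
GGYGGGGGG
GGYGGGGGG
GWYGGGGGG
GGRGGGGGG
GGGKKKGGG
After op 4 paint(4,1,B):
GGYGGGGGG
GGYGGGGGG
GGYGGGGGG
GWYGGGGGG
GBRGGGGGG
GGGKKKGGG

Answer: GGYGGGGGG
GGYGGGGGG
GGYGGGGGG
GWYGGGGGG
GBRGGGGGG
GGGKKKGGG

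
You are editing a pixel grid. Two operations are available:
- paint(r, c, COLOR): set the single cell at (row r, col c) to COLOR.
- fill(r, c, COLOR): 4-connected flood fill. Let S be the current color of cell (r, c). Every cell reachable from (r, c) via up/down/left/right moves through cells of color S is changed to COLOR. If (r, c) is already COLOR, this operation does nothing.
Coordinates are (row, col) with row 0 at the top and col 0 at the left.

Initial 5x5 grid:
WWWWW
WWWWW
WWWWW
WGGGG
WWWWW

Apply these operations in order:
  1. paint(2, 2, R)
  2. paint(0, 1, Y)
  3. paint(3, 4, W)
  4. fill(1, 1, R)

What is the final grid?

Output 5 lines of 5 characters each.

Answer: RYRRR
RRRRR
RRRRR
RGGGR
RRRRR

Derivation:
After op 1 paint(2,2,R):
WWWWW
WWWWW
WWRWW
WGGGG
WWWWW
After op 2 paint(0,1,Y):
WYWWW
WWWWW
WWRWW
WGGGG
WWWWW
After op 3 paint(3,4,W):
WYWWW
WWWWW
WWRWW
WGGGW
WWWWW
After op 4 fill(1,1,R) [20 cells changed]:
RYRRR
RRRRR
RRRRR
RGGGR
RRRRR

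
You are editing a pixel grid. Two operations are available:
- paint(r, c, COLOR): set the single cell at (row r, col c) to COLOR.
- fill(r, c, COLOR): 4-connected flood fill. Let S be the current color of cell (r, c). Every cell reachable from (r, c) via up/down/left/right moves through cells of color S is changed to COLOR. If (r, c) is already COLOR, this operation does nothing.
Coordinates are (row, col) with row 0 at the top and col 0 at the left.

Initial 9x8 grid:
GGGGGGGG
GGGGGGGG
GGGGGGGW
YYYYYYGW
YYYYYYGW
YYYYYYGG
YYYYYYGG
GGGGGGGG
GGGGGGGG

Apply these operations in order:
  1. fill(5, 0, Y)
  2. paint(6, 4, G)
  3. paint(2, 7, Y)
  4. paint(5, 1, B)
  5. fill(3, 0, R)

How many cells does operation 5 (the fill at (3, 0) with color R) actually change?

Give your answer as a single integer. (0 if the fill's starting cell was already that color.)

After op 1 fill(5,0,Y) [0 cells changed]:
GGGGGGGG
GGGGGGGG
GGGGGGGW
YYYYYYGW
YYYYYYGW
YYYYYYGG
YYYYYYGG
GGGGGGGG
GGGGGGGG
After op 2 paint(6,4,G):
GGGGGGGG
GGGGGGGG
GGGGGGGW
YYYYYYGW
YYYYYYGW
YYYYYYGG
YYYYGYGG
GGGGGGGG
GGGGGGGG
After op 3 paint(2,7,Y):
GGGGGGGG
GGGGGGGG
GGGGGGGY
YYYYYYGW
YYYYYYGW
YYYYYYGG
YYYYGYGG
GGGGGGGG
GGGGGGGG
After op 4 paint(5,1,B):
GGGGGGGG
GGGGGGGG
GGGGGGGY
YYYYYYGW
YYYYYYGW
YBYYYYGG
YYYYGYGG
GGGGGGGG
GGGGGGGG
After op 5 fill(3,0,R) [22 cells changed]:
GGGGGGGG
GGGGGGGG
GGGGGGGY
RRRRRRGW
RRRRRRGW
RBRRRRGG
RRRRGRGG
GGGGGGGG
GGGGGGGG

Answer: 22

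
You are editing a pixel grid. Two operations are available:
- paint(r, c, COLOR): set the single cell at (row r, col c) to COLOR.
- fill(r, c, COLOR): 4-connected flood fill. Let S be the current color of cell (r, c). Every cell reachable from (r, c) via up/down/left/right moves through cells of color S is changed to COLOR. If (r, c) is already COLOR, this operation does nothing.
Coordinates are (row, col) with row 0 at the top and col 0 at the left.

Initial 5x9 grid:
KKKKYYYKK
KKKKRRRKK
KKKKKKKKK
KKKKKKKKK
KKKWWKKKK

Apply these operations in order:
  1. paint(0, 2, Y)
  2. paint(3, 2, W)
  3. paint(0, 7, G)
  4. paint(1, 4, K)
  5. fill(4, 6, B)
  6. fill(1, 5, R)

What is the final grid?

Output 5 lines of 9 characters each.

After op 1 paint(0,2,Y):
KKYKYYYKK
KKKKRRRKK
KKKKKKKKK
KKKKKKKKK
KKKWWKKKK
After op 2 paint(3,2,W):
KKYKYYYKK
KKKKRRRKK
KKKKKKKKK
KKWKKKKKK
KKKWWKKKK
After op 3 paint(0,7,G):
KKYKYYYGK
KKKKRRRKK
KKKKKKKKK
KKWKKKKKK
KKKWWKKKK
After op 4 paint(1,4,K):
KKYKYYYGK
KKKKKRRKK
KKKKKKKKK
KKWKKKKKK
KKKWWKKKK
After op 5 fill(4,6,B) [35 cells changed]:
BBYBYYYGB
BBBBBRRBB
BBBBBBBBB
BBWBBBBBB
BBBWWBBBB
After op 6 fill(1,5,R) [0 cells changed]:
BBYBYYYGB
BBBBBRRBB
BBBBBBBBB
BBWBBBBBB
BBBWWBBBB

Answer: BBYBYYYGB
BBBBBRRBB
BBBBBBBBB
BBWBBBBBB
BBBWWBBBB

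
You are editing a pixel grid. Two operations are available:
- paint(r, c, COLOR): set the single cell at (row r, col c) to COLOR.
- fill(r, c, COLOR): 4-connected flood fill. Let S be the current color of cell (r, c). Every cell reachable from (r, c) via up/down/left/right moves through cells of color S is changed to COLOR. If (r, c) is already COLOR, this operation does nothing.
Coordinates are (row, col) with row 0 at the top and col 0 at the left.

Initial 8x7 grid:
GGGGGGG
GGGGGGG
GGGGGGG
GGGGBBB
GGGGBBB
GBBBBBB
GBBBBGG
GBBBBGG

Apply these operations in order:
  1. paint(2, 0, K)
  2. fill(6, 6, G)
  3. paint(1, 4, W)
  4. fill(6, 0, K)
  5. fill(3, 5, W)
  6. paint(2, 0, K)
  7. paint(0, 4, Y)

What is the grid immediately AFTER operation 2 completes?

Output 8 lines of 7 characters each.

Answer: GGGGGGG
GGGGGGG
KGGGGGG
GGGGBBB
GGGGBBB
GBBBBBB
GBBBBGG
GBBBBGG

Derivation:
After op 1 paint(2,0,K):
GGGGGGG
GGGGGGG
KGGGGGG
GGGGBBB
GGGGBBB
GBBBBBB
GBBBBGG
GBBBBGG
After op 2 fill(6,6,G) [0 cells changed]:
GGGGGGG
GGGGGGG
KGGGGGG
GGGGBBB
GGGGBBB
GBBBBBB
GBBBBGG
GBBBBGG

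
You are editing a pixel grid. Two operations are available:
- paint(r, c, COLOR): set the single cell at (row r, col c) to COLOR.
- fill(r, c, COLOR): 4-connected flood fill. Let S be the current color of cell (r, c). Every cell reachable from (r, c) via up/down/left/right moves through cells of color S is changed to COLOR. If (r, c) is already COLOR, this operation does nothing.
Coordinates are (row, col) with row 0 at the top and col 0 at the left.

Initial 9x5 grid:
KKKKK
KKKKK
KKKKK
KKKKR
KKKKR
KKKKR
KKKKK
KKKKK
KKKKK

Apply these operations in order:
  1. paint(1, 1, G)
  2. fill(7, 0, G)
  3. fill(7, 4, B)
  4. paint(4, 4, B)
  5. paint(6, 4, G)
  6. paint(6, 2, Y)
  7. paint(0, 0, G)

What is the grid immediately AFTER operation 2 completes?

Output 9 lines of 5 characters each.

Answer: GGGGG
GGGGG
GGGGG
GGGGR
GGGGR
GGGGR
GGGGG
GGGGG
GGGGG

Derivation:
After op 1 paint(1,1,G):
KKKKK
KGKKK
KKKKK
KKKKR
KKKKR
KKKKR
KKKKK
KKKKK
KKKKK
After op 2 fill(7,0,G) [41 cells changed]:
GGGGG
GGGGG
GGGGG
GGGGR
GGGGR
GGGGR
GGGGG
GGGGG
GGGGG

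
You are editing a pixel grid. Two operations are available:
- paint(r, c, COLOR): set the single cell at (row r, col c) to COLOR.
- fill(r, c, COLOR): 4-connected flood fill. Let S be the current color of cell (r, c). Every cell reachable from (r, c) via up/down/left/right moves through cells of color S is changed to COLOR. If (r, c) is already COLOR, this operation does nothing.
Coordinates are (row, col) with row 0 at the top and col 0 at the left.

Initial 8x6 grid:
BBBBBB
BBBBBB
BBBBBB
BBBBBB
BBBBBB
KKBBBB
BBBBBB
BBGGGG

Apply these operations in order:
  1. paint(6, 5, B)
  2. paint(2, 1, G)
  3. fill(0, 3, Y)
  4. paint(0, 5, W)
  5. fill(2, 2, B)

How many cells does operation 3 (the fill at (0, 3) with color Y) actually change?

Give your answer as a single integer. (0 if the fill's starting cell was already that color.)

After op 1 paint(6,5,B):
BBBBBB
BBBBBB
BBBBBB
BBBBBB
BBBBBB
KKBBBB
BBBBBB
BBGGGG
After op 2 paint(2,1,G):
BBBBBB
BBBBBB
BGBBBB
BBBBBB
BBBBBB
KKBBBB
BBBBBB
BBGGGG
After op 3 fill(0,3,Y) [41 cells changed]:
YYYYYY
YYYYYY
YGYYYY
YYYYYY
YYYYYY
KKYYYY
YYYYYY
YYGGGG

Answer: 41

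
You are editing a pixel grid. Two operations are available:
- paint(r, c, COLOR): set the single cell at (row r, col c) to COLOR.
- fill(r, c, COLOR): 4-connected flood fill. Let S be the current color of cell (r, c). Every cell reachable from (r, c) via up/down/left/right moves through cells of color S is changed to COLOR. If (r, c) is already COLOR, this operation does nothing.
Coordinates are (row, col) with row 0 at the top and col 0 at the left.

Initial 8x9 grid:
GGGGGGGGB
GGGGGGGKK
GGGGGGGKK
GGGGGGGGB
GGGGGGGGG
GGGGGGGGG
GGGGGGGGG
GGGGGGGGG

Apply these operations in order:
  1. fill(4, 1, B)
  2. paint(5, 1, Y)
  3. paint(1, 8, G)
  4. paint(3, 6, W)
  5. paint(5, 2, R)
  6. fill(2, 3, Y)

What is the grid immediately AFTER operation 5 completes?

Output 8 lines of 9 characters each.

Answer: BBBBBBBBB
BBBBBBBKG
BBBBBBBKK
BBBBBBWBB
BBBBBBBBB
BYRBBBBBB
BBBBBBBBB
BBBBBBBBB

Derivation:
After op 1 fill(4,1,B) [66 cells changed]:
BBBBBBBBB
BBBBBBBKK
BBBBBBBKK
BBBBBBBBB
BBBBBBBBB
BBBBBBBBB
BBBBBBBBB
BBBBBBBBB
After op 2 paint(5,1,Y):
BBBBBBBBB
BBBBBBBKK
BBBBBBBKK
BBBBBBBBB
BBBBBBBBB
BYBBBBBBB
BBBBBBBBB
BBBBBBBBB
After op 3 paint(1,8,G):
BBBBBBBBB
BBBBBBBKG
BBBBBBBKK
BBBBBBBBB
BBBBBBBBB
BYBBBBBBB
BBBBBBBBB
BBBBBBBBB
After op 4 paint(3,6,W):
BBBBBBBBB
BBBBBBBKG
BBBBBBBKK
BBBBBBWBB
BBBBBBBBB
BYBBBBBBB
BBBBBBBBB
BBBBBBBBB
After op 5 paint(5,2,R):
BBBBBBBBB
BBBBBBBKG
BBBBBBBKK
BBBBBBWBB
BBBBBBBBB
BYRBBBBBB
BBBBBBBBB
BBBBBBBBB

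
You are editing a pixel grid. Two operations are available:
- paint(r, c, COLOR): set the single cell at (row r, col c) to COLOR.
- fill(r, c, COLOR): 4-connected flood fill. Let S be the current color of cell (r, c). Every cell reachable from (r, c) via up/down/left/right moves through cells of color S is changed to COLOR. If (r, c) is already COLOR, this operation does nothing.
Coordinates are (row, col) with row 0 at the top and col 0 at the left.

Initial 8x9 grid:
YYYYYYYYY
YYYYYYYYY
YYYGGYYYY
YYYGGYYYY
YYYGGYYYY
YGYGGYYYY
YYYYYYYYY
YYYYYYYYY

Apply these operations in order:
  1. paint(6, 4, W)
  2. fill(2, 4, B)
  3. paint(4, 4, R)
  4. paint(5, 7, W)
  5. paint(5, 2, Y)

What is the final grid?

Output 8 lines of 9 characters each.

Answer: YYYYYYYYY
YYYYYYYYY
YYYBBYYYY
YYYBBYYYY
YYYBRYYYY
YGYBBYYWY
YYYYWYYYY
YYYYYYYYY

Derivation:
After op 1 paint(6,4,W):
YYYYYYYYY
YYYYYYYYY
YYYGGYYYY
YYYGGYYYY
YYYGGYYYY
YGYGGYYYY
YYYYWYYYY
YYYYYYYYY
After op 2 fill(2,4,B) [8 cells changed]:
YYYYYYYYY
YYYYYYYYY
YYYBBYYYY
YYYBBYYYY
YYYBBYYYY
YGYBBYYYY
YYYYWYYYY
YYYYYYYYY
After op 3 paint(4,4,R):
YYYYYYYYY
YYYYYYYYY
YYYBBYYYY
YYYBBYYYY
YYYBRYYYY
YGYBBYYYY
YYYYWYYYY
YYYYYYYYY
After op 4 paint(5,7,W):
YYYYYYYYY
YYYYYYYYY
YYYBBYYYY
YYYBBYYYY
YYYBRYYYY
YGYBBYYWY
YYYYWYYYY
YYYYYYYYY
After op 5 paint(5,2,Y):
YYYYYYYYY
YYYYYYYYY
YYYBBYYYY
YYYBBYYYY
YYYBRYYYY
YGYBBYYWY
YYYYWYYYY
YYYYYYYYY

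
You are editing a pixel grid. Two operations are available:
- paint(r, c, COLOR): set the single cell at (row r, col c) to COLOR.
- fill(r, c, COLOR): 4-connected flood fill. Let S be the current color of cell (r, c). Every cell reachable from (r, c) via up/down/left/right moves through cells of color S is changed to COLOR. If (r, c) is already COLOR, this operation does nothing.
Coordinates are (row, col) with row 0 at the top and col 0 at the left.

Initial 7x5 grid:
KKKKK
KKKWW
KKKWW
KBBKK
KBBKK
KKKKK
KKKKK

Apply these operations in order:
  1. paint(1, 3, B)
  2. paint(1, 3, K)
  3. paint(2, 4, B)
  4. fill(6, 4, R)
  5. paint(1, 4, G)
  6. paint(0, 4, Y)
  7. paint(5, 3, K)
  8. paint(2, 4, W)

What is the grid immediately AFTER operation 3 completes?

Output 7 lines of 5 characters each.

Answer: KKKKK
KKKKW
KKKWB
KBBKK
KBBKK
KKKKK
KKKKK

Derivation:
After op 1 paint(1,3,B):
KKKKK
KKKBW
KKKWW
KBBKK
KBBKK
KKKKK
KKKKK
After op 2 paint(1,3,K):
KKKKK
KKKKW
KKKWW
KBBKK
KBBKK
KKKKK
KKKKK
After op 3 paint(2,4,B):
KKKKK
KKKKW
KKKWB
KBBKK
KBBKK
KKKKK
KKKKK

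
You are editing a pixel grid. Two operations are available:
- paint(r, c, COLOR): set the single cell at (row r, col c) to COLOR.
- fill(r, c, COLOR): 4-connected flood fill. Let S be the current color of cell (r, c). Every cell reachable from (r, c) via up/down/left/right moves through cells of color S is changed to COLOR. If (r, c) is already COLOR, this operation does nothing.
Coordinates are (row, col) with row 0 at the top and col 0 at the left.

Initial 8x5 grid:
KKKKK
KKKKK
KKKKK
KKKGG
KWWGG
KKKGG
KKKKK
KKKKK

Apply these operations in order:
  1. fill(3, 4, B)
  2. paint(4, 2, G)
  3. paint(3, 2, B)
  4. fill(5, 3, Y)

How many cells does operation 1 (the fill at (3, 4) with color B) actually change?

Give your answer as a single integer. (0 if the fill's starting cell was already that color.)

After op 1 fill(3,4,B) [6 cells changed]:
KKKKK
KKKKK
KKKKK
KKKBB
KWWBB
KKKBB
KKKKK
KKKKK

Answer: 6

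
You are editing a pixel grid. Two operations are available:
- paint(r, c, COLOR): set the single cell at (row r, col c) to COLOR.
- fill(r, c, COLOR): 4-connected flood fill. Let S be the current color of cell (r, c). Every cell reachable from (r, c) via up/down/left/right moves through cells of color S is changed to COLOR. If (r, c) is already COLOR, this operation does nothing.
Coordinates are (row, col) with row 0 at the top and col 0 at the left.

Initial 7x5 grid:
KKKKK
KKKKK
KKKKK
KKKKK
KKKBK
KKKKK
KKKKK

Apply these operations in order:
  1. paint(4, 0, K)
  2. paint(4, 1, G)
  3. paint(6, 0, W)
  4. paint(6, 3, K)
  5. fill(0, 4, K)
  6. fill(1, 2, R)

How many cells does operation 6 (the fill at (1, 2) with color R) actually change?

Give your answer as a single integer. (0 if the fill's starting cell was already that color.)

After op 1 paint(4,0,K):
KKKKK
KKKKK
KKKKK
KKKKK
KKKBK
KKKKK
KKKKK
After op 2 paint(4,1,G):
KKKKK
KKKKK
KKKKK
KKKKK
KGKBK
KKKKK
KKKKK
After op 3 paint(6,0,W):
KKKKK
KKKKK
KKKKK
KKKKK
KGKBK
KKKKK
WKKKK
After op 4 paint(6,3,K):
KKKKK
KKKKK
KKKKK
KKKKK
KGKBK
KKKKK
WKKKK
After op 5 fill(0,4,K) [0 cells changed]:
KKKKK
KKKKK
KKKKK
KKKKK
KGKBK
KKKKK
WKKKK
After op 6 fill(1,2,R) [32 cells changed]:
RRRRR
RRRRR
RRRRR
RRRRR
RGRBR
RRRRR
WRRRR

Answer: 32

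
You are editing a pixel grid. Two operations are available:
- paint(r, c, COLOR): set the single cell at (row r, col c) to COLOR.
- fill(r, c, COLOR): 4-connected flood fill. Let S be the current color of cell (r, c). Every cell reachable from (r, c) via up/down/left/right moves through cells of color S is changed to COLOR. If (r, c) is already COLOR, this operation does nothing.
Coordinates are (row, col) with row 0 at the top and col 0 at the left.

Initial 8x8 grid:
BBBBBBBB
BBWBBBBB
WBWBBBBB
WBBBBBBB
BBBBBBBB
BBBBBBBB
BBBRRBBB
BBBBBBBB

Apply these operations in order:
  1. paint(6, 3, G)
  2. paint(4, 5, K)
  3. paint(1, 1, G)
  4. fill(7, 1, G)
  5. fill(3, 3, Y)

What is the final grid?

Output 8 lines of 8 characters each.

Answer: YYYYYYYY
YYWYYYYY
WYWYYYYY
WYYYYYYY
YYYYYKYY
YYYYYYYY
YYYYRYYY
YYYYYYYY

Derivation:
After op 1 paint(6,3,G):
BBBBBBBB
BBWBBBBB
WBWBBBBB
WBBBBBBB
BBBBBBBB
BBBBBBBB
BBBGRBBB
BBBBBBBB
After op 2 paint(4,5,K):
BBBBBBBB
BBWBBBBB
WBWBBBBB
WBBBBBBB
BBBBBKBB
BBBBBBBB
BBBGRBBB
BBBBBBBB
After op 3 paint(1,1,G):
BBBBBBBB
BGWBBBBB
WBWBBBBB
WBBBBBBB
BBBBBKBB
BBBBBBBB
BBBGRBBB
BBBBBBBB
After op 4 fill(7,1,G) [56 cells changed]:
GGGGGGGG
GGWGGGGG
WGWGGGGG
WGGGGGGG
GGGGGKGG
GGGGGGGG
GGGGRGGG
GGGGGGGG
After op 5 fill(3,3,Y) [58 cells changed]:
YYYYYYYY
YYWYYYYY
WYWYYYYY
WYYYYYYY
YYYYYKYY
YYYYYYYY
YYYYRYYY
YYYYYYYY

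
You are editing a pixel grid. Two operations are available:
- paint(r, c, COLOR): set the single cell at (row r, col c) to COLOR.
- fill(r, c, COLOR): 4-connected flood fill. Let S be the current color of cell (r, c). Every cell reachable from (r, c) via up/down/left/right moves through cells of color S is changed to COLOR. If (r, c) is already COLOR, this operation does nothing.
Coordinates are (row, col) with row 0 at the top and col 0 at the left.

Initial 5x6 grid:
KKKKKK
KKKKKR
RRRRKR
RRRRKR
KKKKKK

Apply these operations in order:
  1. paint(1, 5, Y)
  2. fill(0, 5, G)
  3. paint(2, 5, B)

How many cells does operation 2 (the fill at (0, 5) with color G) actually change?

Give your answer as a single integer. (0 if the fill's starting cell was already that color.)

After op 1 paint(1,5,Y):
KKKKKK
KKKKKY
RRRRKR
RRRRKR
KKKKKK
After op 2 fill(0,5,G) [19 cells changed]:
GGGGGG
GGGGGY
RRRRGR
RRRRGR
GGGGGG

Answer: 19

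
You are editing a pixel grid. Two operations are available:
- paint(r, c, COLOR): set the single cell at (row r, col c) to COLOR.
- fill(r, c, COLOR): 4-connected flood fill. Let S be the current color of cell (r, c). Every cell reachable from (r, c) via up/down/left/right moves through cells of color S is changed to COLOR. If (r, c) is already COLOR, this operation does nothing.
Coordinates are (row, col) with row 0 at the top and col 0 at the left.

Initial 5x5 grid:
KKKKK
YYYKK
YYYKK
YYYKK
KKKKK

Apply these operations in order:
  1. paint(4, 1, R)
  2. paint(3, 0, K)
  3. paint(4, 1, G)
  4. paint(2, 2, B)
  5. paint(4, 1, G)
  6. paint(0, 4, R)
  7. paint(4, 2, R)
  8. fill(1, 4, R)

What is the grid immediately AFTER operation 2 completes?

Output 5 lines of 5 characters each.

After op 1 paint(4,1,R):
KKKKK
YYYKK
YYYKK
YYYKK
KRKKK
After op 2 paint(3,0,K):
KKKKK
YYYKK
YYYKK
KYYKK
KRKKK

Answer: KKKKK
YYYKK
YYYKK
KYYKK
KRKKK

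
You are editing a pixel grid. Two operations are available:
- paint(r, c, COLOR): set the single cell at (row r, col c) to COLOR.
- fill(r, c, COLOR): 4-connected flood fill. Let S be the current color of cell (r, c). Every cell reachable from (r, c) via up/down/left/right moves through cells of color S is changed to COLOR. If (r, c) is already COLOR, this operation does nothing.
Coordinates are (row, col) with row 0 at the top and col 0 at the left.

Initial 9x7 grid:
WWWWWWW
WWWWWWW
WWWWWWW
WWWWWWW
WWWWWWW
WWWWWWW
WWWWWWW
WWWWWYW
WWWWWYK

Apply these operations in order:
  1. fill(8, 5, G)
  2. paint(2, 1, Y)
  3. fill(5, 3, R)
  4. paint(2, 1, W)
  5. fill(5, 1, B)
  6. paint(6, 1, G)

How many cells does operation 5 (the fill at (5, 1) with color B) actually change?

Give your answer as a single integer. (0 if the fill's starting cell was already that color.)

After op 1 fill(8,5,G) [2 cells changed]:
WWWWWWW
WWWWWWW
WWWWWWW
WWWWWWW
WWWWWWW
WWWWWWW
WWWWWWW
WWWWWGW
WWWWWGK
After op 2 paint(2,1,Y):
WWWWWWW
WWWWWWW
WYWWWWW
WWWWWWW
WWWWWWW
WWWWWWW
WWWWWWW
WWWWWGW
WWWWWGK
After op 3 fill(5,3,R) [59 cells changed]:
RRRRRRR
RRRRRRR
RYRRRRR
RRRRRRR
RRRRRRR
RRRRRRR
RRRRRRR
RRRRRGR
RRRRRGK
After op 4 paint(2,1,W):
RRRRRRR
RRRRRRR
RWRRRRR
RRRRRRR
RRRRRRR
RRRRRRR
RRRRRRR
RRRRRGR
RRRRRGK
After op 5 fill(5,1,B) [59 cells changed]:
BBBBBBB
BBBBBBB
BWBBBBB
BBBBBBB
BBBBBBB
BBBBBBB
BBBBBBB
BBBBBGB
BBBBBGK

Answer: 59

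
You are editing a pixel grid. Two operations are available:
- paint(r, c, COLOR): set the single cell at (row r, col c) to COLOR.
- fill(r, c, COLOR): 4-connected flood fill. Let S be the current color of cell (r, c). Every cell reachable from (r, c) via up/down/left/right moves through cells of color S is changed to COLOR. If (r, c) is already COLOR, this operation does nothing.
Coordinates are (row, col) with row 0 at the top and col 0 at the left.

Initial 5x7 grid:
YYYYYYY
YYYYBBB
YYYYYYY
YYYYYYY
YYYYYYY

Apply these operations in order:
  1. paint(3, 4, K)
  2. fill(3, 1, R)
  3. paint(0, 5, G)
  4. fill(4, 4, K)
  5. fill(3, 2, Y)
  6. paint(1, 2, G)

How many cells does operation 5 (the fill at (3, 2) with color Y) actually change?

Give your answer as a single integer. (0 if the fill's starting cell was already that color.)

After op 1 paint(3,4,K):
YYYYYYY
YYYYBBB
YYYYYYY
YYYYKYY
YYYYYYY
After op 2 fill(3,1,R) [31 cells changed]:
RRRRRRR
RRRRBBB
RRRRRRR
RRRRKRR
RRRRRRR
After op 3 paint(0,5,G):
RRRRRGR
RRRRBBB
RRRRRRR
RRRRKRR
RRRRRRR
After op 4 fill(4,4,K) [29 cells changed]:
KKKKKGR
KKKKBBB
KKKKKKK
KKKKKKK
KKKKKKK
After op 5 fill(3,2,Y) [30 cells changed]:
YYYYYGR
YYYYBBB
YYYYYYY
YYYYYYY
YYYYYYY

Answer: 30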